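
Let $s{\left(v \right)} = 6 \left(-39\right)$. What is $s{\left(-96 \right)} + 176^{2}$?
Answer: $30742$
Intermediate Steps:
$s{\left(v \right)} = -234$
$s{\left(-96 \right)} + 176^{2} = -234 + 176^{2} = -234 + 30976 = 30742$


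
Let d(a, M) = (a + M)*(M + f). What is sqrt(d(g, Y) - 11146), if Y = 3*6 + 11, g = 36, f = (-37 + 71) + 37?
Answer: I*sqrt(4646) ≈ 68.162*I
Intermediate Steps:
f = 71 (f = 34 + 37 = 71)
Y = 29 (Y = 18 + 11 = 29)
d(a, M) = (71 + M)*(M + a) (d(a, M) = (a + M)*(M + 71) = (M + a)*(71 + M) = (71 + M)*(M + a))
sqrt(d(g, Y) - 11146) = sqrt((29**2 + 71*29 + 71*36 + 29*36) - 11146) = sqrt((841 + 2059 + 2556 + 1044) - 11146) = sqrt(6500 - 11146) = sqrt(-4646) = I*sqrt(4646)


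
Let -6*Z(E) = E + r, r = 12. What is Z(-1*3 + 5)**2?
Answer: 49/9 ≈ 5.4444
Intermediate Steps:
Z(E) = -2 - E/6 (Z(E) = -(E + 12)/6 = -(12 + E)/6 = -2 - E/6)
Z(-1*3 + 5)**2 = (-2 - (-1*3 + 5)/6)**2 = (-2 - (-3 + 5)/6)**2 = (-2 - 1/6*2)**2 = (-2 - 1/3)**2 = (-7/3)**2 = 49/9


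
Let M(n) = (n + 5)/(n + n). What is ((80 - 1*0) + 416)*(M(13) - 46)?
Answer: -292144/13 ≈ -22473.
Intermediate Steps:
M(n) = (5 + n)/(2*n) (M(n) = (5 + n)/((2*n)) = (5 + n)*(1/(2*n)) = (5 + n)/(2*n))
((80 - 1*0) + 416)*(M(13) - 46) = ((80 - 1*0) + 416)*((½)*(5 + 13)/13 - 46) = ((80 + 0) + 416)*((½)*(1/13)*18 - 46) = (80 + 416)*(9/13 - 46) = 496*(-589/13) = -292144/13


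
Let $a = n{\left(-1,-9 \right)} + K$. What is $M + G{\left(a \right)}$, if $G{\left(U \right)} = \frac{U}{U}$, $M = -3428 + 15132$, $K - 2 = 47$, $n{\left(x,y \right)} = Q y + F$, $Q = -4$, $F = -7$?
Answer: $11705$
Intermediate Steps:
$n{\left(x,y \right)} = -7 - 4 y$ ($n{\left(x,y \right)} = - 4 y - 7 = -7 - 4 y$)
$K = 49$ ($K = 2 + 47 = 49$)
$M = 11704$
$a = 78$ ($a = \left(-7 - -36\right) + 49 = \left(-7 + 36\right) + 49 = 29 + 49 = 78$)
$G{\left(U \right)} = 1$
$M + G{\left(a \right)} = 11704 + 1 = 11705$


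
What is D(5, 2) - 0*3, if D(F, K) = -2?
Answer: -2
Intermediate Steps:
D(5, 2) - 0*3 = -2 - 0*3 = -2 - 9*0 = -2 + 0 = -2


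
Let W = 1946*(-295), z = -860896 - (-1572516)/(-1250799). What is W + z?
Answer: -54389563950/37903 ≈ -1.4350e+6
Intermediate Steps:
z = -32630588740/37903 (z = -860896 - (-1572516)*(-1)/1250799 = -860896 - 1*47652/37903 = -860896 - 47652/37903 = -32630588740/37903 ≈ -8.6090e+5)
W = -574070
W + z = -574070 - 32630588740/37903 = -54389563950/37903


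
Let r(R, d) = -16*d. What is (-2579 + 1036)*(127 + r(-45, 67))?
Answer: 1458135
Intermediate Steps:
(-2579 + 1036)*(127 + r(-45, 67)) = (-2579 + 1036)*(127 - 16*67) = -1543*(127 - 1072) = -1543*(-945) = 1458135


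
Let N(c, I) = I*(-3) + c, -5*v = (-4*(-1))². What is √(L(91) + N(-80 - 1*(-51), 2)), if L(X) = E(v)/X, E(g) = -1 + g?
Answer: I*√148070/65 ≈ 5.92*I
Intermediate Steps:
v = -16/5 (v = -(-4*(-1))²/5 = -⅕*4² = -⅕*16 = -16/5 ≈ -3.2000)
L(X) = -21/(5*X) (L(X) = (-1 - 16/5)/X = -21/(5*X))
N(c, I) = c - 3*I (N(c, I) = -3*I + c = c - 3*I)
√(L(91) + N(-80 - 1*(-51), 2)) = √(-21/5/91 + ((-80 - 1*(-51)) - 3*2)) = √(-21/5*1/91 + ((-80 + 51) - 6)) = √(-3/65 + (-29 - 6)) = √(-3/65 - 35) = √(-2278/65) = I*√148070/65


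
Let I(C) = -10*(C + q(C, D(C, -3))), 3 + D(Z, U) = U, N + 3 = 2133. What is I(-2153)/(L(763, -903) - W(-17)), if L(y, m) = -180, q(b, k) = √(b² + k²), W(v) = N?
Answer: -2153/231 + √4635445/231 ≈ 3.6192e-5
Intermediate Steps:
N = 2130 (N = -3 + 2133 = 2130)
W(v) = 2130
D(Z, U) = -3 + U
I(C) = -10*C - 10*√(36 + C²) (I(C) = -10*(C + √(C² + (-3 - 3)²)) = -10*(C + √(C² + (-6)²)) = -10*(C + √(C² + 36)) = -10*(C + √(36 + C²)) = -10*C - 10*√(36 + C²))
I(-2153)/(L(763, -903) - W(-17)) = (-10*(-2153) - 10*√(36 + (-2153)²))/(-180 - 1*2130) = (21530 - 10*√(36 + 4635409))/(-180 - 2130) = (21530 - 10*√4635445)/(-2310) = (21530 - 10*√4635445)*(-1/2310) = -2153/231 + √4635445/231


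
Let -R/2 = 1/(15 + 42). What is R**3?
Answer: -8/185193 ≈ -4.3198e-5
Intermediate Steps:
R = -2/57 (R = -2/(15 + 42) = -2/57 ≈ -0.035088)
R**3 = (-2/57)**3 = -8/185193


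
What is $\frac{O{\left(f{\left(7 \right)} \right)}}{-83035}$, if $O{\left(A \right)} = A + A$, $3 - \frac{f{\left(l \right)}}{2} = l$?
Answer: $\frac{16}{83035} \approx 0.00019269$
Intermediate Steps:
$f{\left(l \right)} = 6 - 2 l$
$O{\left(A \right)} = 2 A$
$\frac{O{\left(f{\left(7 \right)} \right)}}{-83035} = \frac{2 \left(6 - 14\right)}{-83035} = 2 \left(6 - 14\right) \left(- \frac{1}{83035}\right) = 2 \left(-8\right) \left(- \frac{1}{83035}\right) = \left(-16\right) \left(- \frac{1}{83035}\right) = \frac{16}{83035}$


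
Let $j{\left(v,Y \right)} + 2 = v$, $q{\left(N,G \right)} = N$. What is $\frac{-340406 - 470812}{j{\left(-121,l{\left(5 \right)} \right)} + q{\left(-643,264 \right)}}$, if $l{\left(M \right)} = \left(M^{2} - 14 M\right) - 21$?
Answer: $\frac{405609}{383} \approx 1059.0$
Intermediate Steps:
$l{\left(M \right)} = -21 + M^{2} - 14 M$
$j{\left(v,Y \right)} = -2 + v$
$\frac{-340406 - 470812}{j{\left(-121,l{\left(5 \right)} \right)} + q{\left(-643,264 \right)}} = \frac{-340406 - 470812}{\left(-2 - 121\right) - 643} = - \frac{811218}{-123 - 643} = - \frac{811218}{-766} = \left(-811218\right) \left(- \frac{1}{766}\right) = \frac{405609}{383}$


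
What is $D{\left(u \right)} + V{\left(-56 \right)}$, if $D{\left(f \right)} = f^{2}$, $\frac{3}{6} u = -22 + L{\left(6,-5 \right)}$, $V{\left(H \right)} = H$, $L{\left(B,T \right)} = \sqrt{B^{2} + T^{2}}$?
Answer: $2124 - 176 \sqrt{61} \approx 749.4$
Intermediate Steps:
$u = -44 + 2 \sqrt{61}$ ($u = 2 \left(-22 + \sqrt{6^{2} + \left(-5\right)^{2}}\right) = 2 \left(-22 + \sqrt{36 + 25}\right) = 2 \left(-22 + \sqrt{61}\right) = -44 + 2 \sqrt{61} \approx -28.38$)
$D{\left(u \right)} + V{\left(-56 \right)} = \left(-44 + 2 \sqrt{61}\right)^{2} - 56 = -56 + \left(-44 + 2 \sqrt{61}\right)^{2}$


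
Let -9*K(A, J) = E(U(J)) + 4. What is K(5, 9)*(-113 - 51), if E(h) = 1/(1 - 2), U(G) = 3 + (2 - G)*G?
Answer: 164/3 ≈ 54.667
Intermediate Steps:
U(G) = 3 + G*(2 - G)
E(h) = -1 (E(h) = 1/(-1) = -1)
K(A, J) = -⅓ (K(A, J) = -(-1 + 4)/9 = -⅑*3 = -⅓)
K(5, 9)*(-113 - 51) = -(-113 - 51)/3 = -⅓*(-164) = 164/3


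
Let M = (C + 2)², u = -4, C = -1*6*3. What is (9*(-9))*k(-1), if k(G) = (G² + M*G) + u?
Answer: 20979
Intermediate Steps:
C = -18 (C = -6*3 = -18)
M = 256 (M = (-18 + 2)² = (-16)² = 256)
k(G) = -4 + G² + 256*G (k(G) = (G² + 256*G) - 4 = -4 + G² + 256*G)
(9*(-9))*k(-1) = (9*(-9))*(-4 + (-1)² + 256*(-1)) = -81*(-4 + 1 - 256) = -81*(-259) = 20979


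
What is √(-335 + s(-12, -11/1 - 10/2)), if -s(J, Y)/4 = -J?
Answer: I*√383 ≈ 19.57*I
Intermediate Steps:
s(J, Y) = 4*J (s(J, Y) = -(-4)*J = 4*J)
√(-335 + s(-12, -11/1 - 10/2)) = √(-335 + 4*(-12)) = √(-335 - 48) = √(-383) = I*√383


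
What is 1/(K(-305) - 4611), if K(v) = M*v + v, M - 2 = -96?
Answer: 1/23754 ≈ 4.2098e-5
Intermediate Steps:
M = -94 (M = 2 - 96 = -94)
K(v) = -93*v (K(v) = -94*v + v = -93*v)
1/(K(-305) - 4611) = 1/(-93*(-305) - 4611) = 1/(28365 - 4611) = 1/23754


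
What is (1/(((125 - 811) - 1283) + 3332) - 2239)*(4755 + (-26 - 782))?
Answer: -12045280932/1363 ≈ -8.8373e+6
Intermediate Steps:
(1/(((125 - 811) - 1283) + 3332) - 2239)*(4755 + (-26 - 782)) = (1/((-686 - 1283) + 3332) - 2239)*(4755 - 808) = (1/(-1969 + 3332) - 2239)*3947 = (1/1363 - 2239)*3947 = -3051756/1363*3947 = -12045280932/1363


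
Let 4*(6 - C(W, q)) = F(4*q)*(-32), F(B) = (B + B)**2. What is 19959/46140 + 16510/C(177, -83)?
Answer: 11860106211/27123968060 ≈ 0.43726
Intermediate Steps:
F(B) = 4*B**2 (F(B) = (2*B)**2 = 4*B**2)
C(W, q) = 6 + 512*q**2 (C(W, q) = 6 - 4*(4*q)**2*(-32)/4 = 6 - 4*(16*q**2)*(-32)/4 = 6 - 64*q**2*(-32)/4 = 6 - (-512)*q**2 = 6 + 512*q**2)
19959/46140 + 16510/C(177, -83) = 19959/46140 + 16510/(6 + 512*(-83)**2) = 19959*(1/46140) + 16510/(6 + 512*6889) = 6653/15380 + 16510/(6 + 3527168) = 6653/15380 + 16510/3527174 = 6653/15380 + 16510*(1/3527174) = 6653/15380 + 8255/1763587 = 11860106211/27123968060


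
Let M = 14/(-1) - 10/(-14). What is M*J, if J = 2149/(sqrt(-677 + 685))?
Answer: -28551*sqrt(2)/4 ≈ -10094.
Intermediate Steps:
J = 2149*sqrt(2)/4 (J = 2149/(sqrt(8)) = 2149/((2*sqrt(2))) = 2149*(sqrt(2)/4) = 2149*sqrt(2)/4 ≈ 759.79)
M = -93/7 (M = 14*(-1) - 10*(-1/14) = -14 + 5/7 = -93/7 ≈ -13.286)
M*J = -28551*sqrt(2)/4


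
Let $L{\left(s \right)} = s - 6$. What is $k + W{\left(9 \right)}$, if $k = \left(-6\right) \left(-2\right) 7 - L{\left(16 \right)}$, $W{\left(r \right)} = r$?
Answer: $83$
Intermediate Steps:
$L{\left(s \right)} = -6 + s$
$k = 74$ ($k = \left(-6\right) \left(-2\right) 7 - \left(-6 + 16\right) = 12 \cdot 7 - 10 = 84 - 10 = 74$)
$k + W{\left(9 \right)} = 74 + 9 = 83$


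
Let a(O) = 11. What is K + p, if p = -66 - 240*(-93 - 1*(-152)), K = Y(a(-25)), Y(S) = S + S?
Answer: -14204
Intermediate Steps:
Y(S) = 2*S
K = 22 (K = 2*11 = 22)
p = -14226 (p = -66 - 240*(-93 + 152) = -66 - 240*59 = -66 - 14160 = -14226)
K + p = 22 - 14226 = -14204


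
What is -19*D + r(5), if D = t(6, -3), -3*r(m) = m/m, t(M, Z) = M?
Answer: -343/3 ≈ -114.33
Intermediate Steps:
r(m) = -1/3 (r(m) = -m/(3*m) = -1/3*1 = -1/3)
D = 6
-19*D + r(5) = -19*6 - 1/3 = -114 - 1/3 = -343/3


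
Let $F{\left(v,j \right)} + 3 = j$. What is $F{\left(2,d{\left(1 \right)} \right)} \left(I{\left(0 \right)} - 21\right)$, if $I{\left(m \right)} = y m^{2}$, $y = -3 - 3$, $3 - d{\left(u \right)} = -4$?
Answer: $-84$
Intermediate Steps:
$d{\left(u \right)} = 7$ ($d{\left(u \right)} = 3 - -4 = 3 + 4 = 7$)
$y = -6$ ($y = -3 - 3 = -6$)
$F{\left(v,j \right)} = -3 + j$
$I{\left(m \right)} = - 6 m^{2}$
$F{\left(2,d{\left(1 \right)} \right)} \left(I{\left(0 \right)} - 21\right) = \left(-3 + 7\right) \left(- 6 \cdot 0^{2} - 21\right) = 4 \left(\left(-6\right) 0 - 21\right) = 4 \left(0 - 21\right) = 4 \left(-21\right) = -84$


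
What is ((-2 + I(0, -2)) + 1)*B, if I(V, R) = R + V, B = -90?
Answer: 270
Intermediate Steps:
((-2 + I(0, -2)) + 1)*B = ((-2 + (-2 + 0)) + 1)*(-90) = ((-2 - 2) + 1)*(-90) = (-4 + 1)*(-90) = -3*(-90) = 270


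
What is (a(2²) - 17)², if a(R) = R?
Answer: 169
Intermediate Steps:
(a(2²) - 17)² = (2² - 17)² = (4 - 17)² = (-13)² = 169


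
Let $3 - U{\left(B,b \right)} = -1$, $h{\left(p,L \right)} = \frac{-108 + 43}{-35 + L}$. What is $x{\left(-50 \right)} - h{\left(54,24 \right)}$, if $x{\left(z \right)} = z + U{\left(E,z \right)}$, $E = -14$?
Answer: $- \frac{571}{11} \approx -51.909$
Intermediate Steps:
$h{\left(p,L \right)} = - \frac{65}{-35 + L}$
$U{\left(B,b \right)} = 4$ ($U{\left(B,b \right)} = 3 - -1 = 3 + 1 = 4$)
$x{\left(z \right)} = 4 + z$ ($x{\left(z \right)} = z + 4 = 4 + z$)
$x{\left(-50 \right)} - h{\left(54,24 \right)} = \left(4 - 50\right) - - \frac{65}{-35 + 24} = -46 - - \frac{65}{-11} = -46 - \left(-65\right) \left(- \frac{1}{11}\right) = -46 - \frac{65}{11} = - \frac{571}{11}$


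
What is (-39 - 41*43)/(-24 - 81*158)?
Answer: 901/6411 ≈ 0.14054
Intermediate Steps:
(-39 - 41*43)/(-24 - 81*158) = (-39 - 1763)/(-24 - 12798) = -1802/(-12822) = -1802*(-1/12822) = 901/6411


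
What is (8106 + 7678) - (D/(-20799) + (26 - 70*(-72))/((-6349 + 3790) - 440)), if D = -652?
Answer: 984649368970/62376201 ≈ 15786.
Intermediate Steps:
(8106 + 7678) - (D/(-20799) + (26 - 70*(-72))/((-6349 + 3790) - 440)) = (8106 + 7678) - (-652/(-20799) + (26 - 70*(-72))/((-6349 + 3790) - 440)) = 15784 - (-652*(-1/20799) + (26 + 5040)/(-2559 - 440)) = 15784 - (652/20799 + 5066/(-2999)) = 15784 - (652/20799 + 5066*(-1/2999)) = 15784 - (652/20799 - 5066/2999) = 15784 - 1*(-103412386/62376201) = 15784 + 103412386/62376201 = 984649368970/62376201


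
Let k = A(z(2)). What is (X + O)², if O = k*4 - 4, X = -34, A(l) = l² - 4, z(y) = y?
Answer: 1444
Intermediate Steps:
A(l) = -4 + l²
k = 0 (k = -4 + 2² = -4 + 4 = 0)
O = -4 (O = 0*4 - 4 = 0 - 4 = -4)
(X + O)² = (-34 - 4)² = (-38)² = 1444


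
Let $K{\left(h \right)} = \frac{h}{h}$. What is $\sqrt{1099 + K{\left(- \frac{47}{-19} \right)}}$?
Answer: $10 \sqrt{11} \approx 33.166$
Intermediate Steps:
$K{\left(h \right)} = 1$
$\sqrt{1099 + K{\left(- \frac{47}{-19} \right)}} = \sqrt{1099 + 1} = \sqrt{1100} = 10 \sqrt{11}$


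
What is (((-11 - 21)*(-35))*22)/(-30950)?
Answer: -2464/3095 ≈ -0.79612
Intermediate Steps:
(((-11 - 21)*(-35))*22)/(-30950) = (-32*(-35)*22)*(-1/30950) = (1120*22)*(-1/30950) = 24640*(-1/30950) = -2464/3095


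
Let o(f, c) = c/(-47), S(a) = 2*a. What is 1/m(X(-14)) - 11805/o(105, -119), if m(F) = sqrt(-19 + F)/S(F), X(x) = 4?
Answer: -554835/119 - 8*I*sqrt(15)/15 ≈ -4662.5 - 2.0656*I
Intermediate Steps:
o(f, c) = -c/47 (o(f, c) = c*(-1/47) = -c/47)
m(F) = sqrt(-19 + F)/(2*F) (m(F) = sqrt(-19 + F)/((2*F)) = sqrt(-19 + F)*(1/(2*F)) = sqrt(-19 + F)/(2*F))
1/m(X(-14)) - 11805/o(105, -119) = 1/((1/2)*sqrt(-19 + 4)/4) - 11805/((-1/47*(-119))) = 1/((1/2)*(1/4)*sqrt(-15)) - 11805/119/47 = 1/((1/2)*(1/4)*(I*sqrt(15))) - 11805*47/119 = 1/(I*sqrt(15)/8) - 1*554835/119 = -8*I*sqrt(15)/15 - 554835/119 = -554835/119 - 8*I*sqrt(15)/15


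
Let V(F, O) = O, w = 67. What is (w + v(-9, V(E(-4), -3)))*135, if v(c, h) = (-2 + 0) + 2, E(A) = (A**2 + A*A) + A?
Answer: 9045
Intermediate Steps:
E(A) = A + 2*A**2 (E(A) = (A**2 + A**2) + A = 2*A**2 + A = A + 2*A**2)
v(c, h) = 0 (v(c, h) = -2 + 2 = 0)
(w + v(-9, V(E(-4), -3)))*135 = (67 + 0)*135 = 67*135 = 9045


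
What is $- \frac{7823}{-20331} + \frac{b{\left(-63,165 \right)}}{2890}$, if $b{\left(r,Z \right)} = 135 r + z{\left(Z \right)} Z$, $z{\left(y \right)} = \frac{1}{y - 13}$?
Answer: $- \frac{268744253}{105070608} \approx -2.5578$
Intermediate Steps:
$z{\left(y \right)} = \frac{1}{-13 + y}$
$b{\left(r,Z \right)} = 135 r + \frac{Z}{-13 + Z}$
$- \frac{7823}{-20331} + \frac{b{\left(-63,165 \right)}}{2890} = - \frac{7823}{-20331} + \frac{\frac{1}{-13 + 165} \left(165 + 135 \left(-63\right) \left(-13 + 165\right)\right)}{2890} = \left(-7823\right) \left(- \frac{1}{20331}\right) + \frac{165 + 135 \left(-63\right) 152}{152} \cdot \frac{1}{2890} = \frac{7823}{20331} + \frac{165 - 1292760}{152} \cdot \frac{1}{2890} = \frac{7823}{20331} + \frac{1}{152} \left(-1292595\right) \frac{1}{2890} = \frac{7823}{20331} - \frac{15207}{5168} = - \frac{268744253}{105070608}$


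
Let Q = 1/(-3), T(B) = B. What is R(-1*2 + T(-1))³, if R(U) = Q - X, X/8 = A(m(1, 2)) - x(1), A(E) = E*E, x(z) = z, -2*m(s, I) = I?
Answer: -1/27 ≈ -0.037037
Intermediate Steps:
m(s, I) = -I/2
Q = -⅓ ≈ -0.33333
A(E) = E²
X = 0 (X = 8*((-½*2)² - 1*1) = 8*((-1)² - 1) = 8*(1 - 1) = 8*0 = 0)
R(U) = -⅓ (R(U) = -⅓ - 1*0 = -⅓ + 0 = -⅓)
R(-1*2 + T(-1))³ = (-⅓)³ = -1/27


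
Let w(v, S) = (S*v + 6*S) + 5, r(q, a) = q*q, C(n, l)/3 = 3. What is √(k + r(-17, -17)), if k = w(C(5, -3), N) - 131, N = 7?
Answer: 2*√67 ≈ 16.371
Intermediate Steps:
C(n, l) = 9 (C(n, l) = 3*3 = 9)
r(q, a) = q²
w(v, S) = 5 + 6*S + S*v (w(v, S) = (6*S + S*v) + 5 = 5 + 6*S + S*v)
k = -21 (k = (5 + 6*7 + 7*9) - 131 = (5 + 42 + 63) - 131 = 110 - 131 = -21)
√(k + r(-17, -17)) = √(-21 + (-17)²) = √(-21 + 289) = √268 = 2*√67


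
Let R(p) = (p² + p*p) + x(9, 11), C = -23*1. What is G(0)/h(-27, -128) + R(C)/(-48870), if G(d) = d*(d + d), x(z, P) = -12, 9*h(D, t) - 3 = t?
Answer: -523/24435 ≈ -0.021404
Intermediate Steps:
h(D, t) = ⅓ + t/9
G(d) = 2*d² (G(d) = d*(2*d) = 2*d²)
C = -23
R(p) = -12 + 2*p² (R(p) = (p² + p*p) - 12 = (p² + p²) - 12 = 2*p² - 12 = -12 + 2*p²)
G(0)/h(-27, -128) + R(C)/(-48870) = (2*0²)/(⅓ + (⅑)*(-128)) + (-12 + 2*(-23)²)/(-48870) = (2*0)/(⅓ - 128/9) + (-12 + 2*529)*(-1/48870) = 0/(-125/9) + (-12 + 1058)*(-1/48870) = 0*(-9/125) + 1046*(-1/48870) = 0 - 523/24435 = -523/24435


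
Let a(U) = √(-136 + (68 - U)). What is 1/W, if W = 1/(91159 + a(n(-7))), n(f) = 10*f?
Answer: 91159 + √2 ≈ 91160.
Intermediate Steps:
a(U) = √(-68 - U)
W = 1/(91159 + √2) (W = 1/(91159 + √(-68 - 10*(-7))) = 1/(91159 + √(-68 - 1*(-70))) = 1/(91159 + √(-68 + 70)) = 1/(91159 + √2) ≈ 1.0970e-5)
1/W = 1/(91159/8309963279 - √2/8309963279)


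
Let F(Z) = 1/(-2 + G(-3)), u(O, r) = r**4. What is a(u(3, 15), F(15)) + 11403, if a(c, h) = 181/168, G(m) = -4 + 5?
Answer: 1915885/168 ≈ 11404.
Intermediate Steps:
G(m) = 1
F(Z) = -1 (F(Z) = 1/(-2 + 1) = 1/(-1) = -1)
a(c, h) = 181/168 (a(c, h) = 181*(1/168) = 181/168)
a(u(3, 15), F(15)) + 11403 = 181/168 + 11403 = 1915885/168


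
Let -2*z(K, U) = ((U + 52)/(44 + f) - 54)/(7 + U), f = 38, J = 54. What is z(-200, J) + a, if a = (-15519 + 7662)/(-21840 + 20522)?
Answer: 10537228/1648159 ≈ 6.3933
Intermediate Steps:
z(K, U) = -(-2188/41 + U/82)/(2*(7 + U)) (z(K, U) = -((U + 52)/(44 + 38) - 54)/(2*(7 + U)) = -((52 + U)/82 - 54)/(2*(7 + U)) = -((52 + U)*(1/82) - 54)/(2*(7 + U)) = -((26/41 + U/82) - 54)/(2*(7 + U)) = -(-2188/41 + U/82)/(2*(7 + U)))
a = 7857/1318 (a = -7857/(-1318) = -7857*(-1/1318) = 7857/1318 ≈ 5.9613)
z(-200, J) + a = (4376 - 1*54)/(164*(7 + 54)) + 7857/1318 = (1/164)*(4376 - 54)/61 + 7857/1318 = (1/164)*(1/61)*4322 + 7857/1318 = 2161/5002 + 7857/1318 = 10537228/1648159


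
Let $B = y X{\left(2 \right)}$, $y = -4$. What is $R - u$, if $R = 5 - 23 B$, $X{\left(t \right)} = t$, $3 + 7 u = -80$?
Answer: $\frac{1406}{7} \approx 200.86$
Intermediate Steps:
$u = - \frac{83}{7}$ ($u = - \frac{3}{7} + \frac{1}{7} \left(-80\right) = - \frac{3}{7} - \frac{80}{7} = - \frac{83}{7} \approx -11.857$)
$B = -8$ ($B = \left(-4\right) 2 = -8$)
$R = 189$ ($R = 5 - -184 = 5 + 184 = 189$)
$R - u = 189 - - \frac{83}{7} = 189 + \frac{83}{7} = \frac{1406}{7}$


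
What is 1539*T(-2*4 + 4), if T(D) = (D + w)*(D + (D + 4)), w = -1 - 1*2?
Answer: 43092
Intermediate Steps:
w = -3 (w = -1 - 2 = -3)
T(D) = (-3 + D)*(4 + 2*D) (T(D) = (D - 3)*(D + (D + 4)) = (-3 + D)*(D + (4 + D)) = (-3 + D)*(4 + 2*D))
1539*T(-2*4 + 4) = 1539*(-12 - 2*(-2*4 + 4) + 2*(-2*4 + 4)**2) = 1539*(-12 - 2*(-8 + 4) + 2*(-8 + 4)**2) = 1539*(-12 - 2*(-4) + 2*(-4)**2) = 1539*(-12 + 8 + 2*16) = 1539*(-12 + 8 + 32) = 1539*28 = 43092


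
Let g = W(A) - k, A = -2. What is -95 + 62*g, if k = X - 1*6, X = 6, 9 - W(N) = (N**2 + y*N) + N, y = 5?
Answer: 959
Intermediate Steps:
W(N) = 9 - N**2 - 6*N (W(N) = 9 - ((N**2 + 5*N) + N) = 9 - (N**2 + 6*N) = 9 + (-N**2 - 6*N) = 9 - N**2 - 6*N)
k = 0 (k = 6 - 1*6 = 6 - 6 = 0)
g = 17 (g = (9 - 1*(-2)**2 - 6*(-2)) - 1*0 = (9 - 1*4 + 12) + 0 = (9 - 4 + 12) + 0 = 17 + 0 = 17)
-95 + 62*g = -95 + 62*17 = -95 + 1054 = 959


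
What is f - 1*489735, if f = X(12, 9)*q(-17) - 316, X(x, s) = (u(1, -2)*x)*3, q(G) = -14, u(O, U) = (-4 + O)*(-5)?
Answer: -497611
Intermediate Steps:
u(O, U) = 20 - 5*O
X(x, s) = 45*x (X(x, s) = ((20 - 5*1)*x)*3 = ((20 - 5)*x)*3 = (15*x)*3 = 45*x)
f = -7876 (f = (45*12)*(-14) - 316 = 540*(-14) - 316 = -7560 - 316 = -7876)
f - 1*489735 = -7876 - 1*489735 = -7876 - 489735 = -497611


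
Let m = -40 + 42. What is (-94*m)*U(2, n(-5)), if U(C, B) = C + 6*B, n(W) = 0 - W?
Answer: -6016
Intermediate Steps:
n(W) = -W
m = 2
(-94*m)*U(2, n(-5)) = (-94*2)*(2 + 6*(-1*(-5))) = -188*(2 + 6*5) = -188*(2 + 30) = -188*32 = -6016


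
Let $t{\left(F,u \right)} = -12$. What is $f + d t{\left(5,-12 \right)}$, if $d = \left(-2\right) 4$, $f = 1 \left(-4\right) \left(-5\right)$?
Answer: $116$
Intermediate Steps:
$f = 20$ ($f = \left(-4\right) \left(-5\right) = 20$)
$d = -8$
$f + d t{\left(5,-12 \right)} = 20 - -96 = 20 + 96 = 116$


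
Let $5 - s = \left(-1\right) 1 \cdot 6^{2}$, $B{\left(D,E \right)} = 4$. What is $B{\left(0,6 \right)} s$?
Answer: $164$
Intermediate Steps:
$s = 41$ ($s = 5 - \left(-1\right) 1 \cdot 6^{2} = 5 - \left(-1\right) 36 = 5 - -36 = 5 + 36 = 41$)
$B{\left(0,6 \right)} s = 4 \cdot 41 = 164$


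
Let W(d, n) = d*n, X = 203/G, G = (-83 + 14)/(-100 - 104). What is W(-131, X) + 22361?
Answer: -1294021/23 ≈ -56262.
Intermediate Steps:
G = 23/68 (G = -69/(-204) = -69*(-1/204) = 23/68 ≈ 0.33824)
X = 13804/23 (X = 203/(23/68) = 203*(68/23) = 13804/23 ≈ 600.17)
W(-131, X) + 22361 = -131*13804/23 + 22361 = -1808324/23 + 22361 = -1294021/23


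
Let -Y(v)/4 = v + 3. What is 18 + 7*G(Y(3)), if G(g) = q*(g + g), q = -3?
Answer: 1026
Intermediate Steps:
Y(v) = -12 - 4*v (Y(v) = -4*(v + 3) = -4*(3 + v) = -12 - 4*v)
G(g) = -6*g (G(g) = -3*(g + g) = -6*g)
18 + 7*G(Y(3)) = 18 + 7*(-6*(-12 - 4*3)) = 18 + 7*(-6*(-12 - 12)) = 18 + 7*(-6*(-24)) = 18 + 7*144 = 18 + 1008 = 1026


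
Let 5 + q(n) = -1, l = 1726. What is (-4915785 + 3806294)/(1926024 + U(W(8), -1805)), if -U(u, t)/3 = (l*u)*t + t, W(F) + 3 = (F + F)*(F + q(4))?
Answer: -1109491/272973849 ≈ -0.0040645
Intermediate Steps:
q(n) = -6 (q(n) = -5 - 1 = -6)
W(F) = -3 + 2*F*(-6 + F) (W(F) = -3 + (F + F)*(F - 6) = -3 + (2*F)*(-6 + F) = -3 + 2*F*(-6 + F))
U(u, t) = -3*t - 5178*t*u (U(u, t) = -3*((1726*u)*t + t) = -3*(1726*t*u + t) = -3*(t + 1726*t*u) = -3*t - 5178*t*u)
(-4915785 + 3806294)/(1926024 + U(W(8), -1805)) = (-4915785 + 3806294)/(1926024 - 3*(-1805)*(1 + 1726*(-3 - 12*8 + 2*8**2))) = -1109491/(1926024 - 3*(-1805)*(1 + 1726*(-3 - 96 + 2*64))) = -1109491/(1926024 - 3*(-1805)*(1 + 1726*(-3 - 96 + 128))) = -1109491/(1926024 - 3*(-1805)*(1 + 1726*29)) = -1109491/(1926024 - 3*(-1805)*(1 + 50054)) = -1109491/(1926024 - 3*(-1805)*50055) = -1109491/(1926024 + 271047825) = -1109491/272973849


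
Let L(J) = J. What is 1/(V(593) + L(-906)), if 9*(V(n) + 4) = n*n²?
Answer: 9/208519667 ≈ 4.3161e-8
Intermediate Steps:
V(n) = -4 + n³/9 (V(n) = -4 + (n*n²)/9 = -4 + n³/9)
1/(V(593) + L(-906)) = 1/((-4 + (⅑)*593³) - 906) = 1/((-4 + (⅑)*208527857) - 906) = 1/((-4 + 208527857/9) - 906) = 1/(208527821/9 - 906) = 1/(208519667/9) = 9/208519667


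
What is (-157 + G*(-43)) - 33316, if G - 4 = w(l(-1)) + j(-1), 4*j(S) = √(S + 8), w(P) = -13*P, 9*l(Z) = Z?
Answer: -303364/9 - 43*√7/4 ≈ -33736.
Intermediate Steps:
l(Z) = Z/9
j(S) = √(8 + S)/4 (j(S) = √(S + 8)/4 = √(8 + S)/4)
G = 49/9 + √7/4 (G = 4 + (-13*(-1)/9 + √(8 - 1)/4) = 4 + (-13*(-⅑) + √7/4) = 4 + (13/9 + √7/4) = 49/9 + √7/4 ≈ 6.1059)
(-157 + G*(-43)) - 33316 = (-157 + (49/9 + √7/4)*(-43)) - 33316 = (-157 + (-2107/9 - 43*√7/4)) - 33316 = (-3520/9 - 43*√7/4) - 33316 = -303364/9 - 43*√7/4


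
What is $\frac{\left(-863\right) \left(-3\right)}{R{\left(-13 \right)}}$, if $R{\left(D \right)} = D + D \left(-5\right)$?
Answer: $\frac{2589}{52} \approx 49.788$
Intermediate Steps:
$R{\left(D \right)} = - 4 D$ ($R{\left(D \right)} = D - 5 D = - 4 D$)
$\frac{\left(-863\right) \left(-3\right)}{R{\left(-13 \right)}} = \frac{\left(-863\right) \left(-3\right)}{\left(-4\right) \left(-13\right)} = \frac{2589}{52}$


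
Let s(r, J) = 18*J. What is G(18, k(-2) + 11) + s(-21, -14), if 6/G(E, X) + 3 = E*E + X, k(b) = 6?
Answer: -42585/169 ≈ -251.98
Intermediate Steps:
G(E, X) = 6/(-3 + X + E**2) (G(E, X) = 6/(-3 + (E*E + X)) = 6/(-3 + (E**2 + X)) = 6/(-3 + (X + E**2)) = 6/(-3 + X + E**2))
G(18, k(-2) + 11) + s(-21, -14) = 6/(-3 + (6 + 11) + 18**2) + 18*(-14) = 6/(-3 + 17 + 324) - 252 = 6/338 - 252 = 6*(1/338) - 252 = 3/169 - 252 = -42585/169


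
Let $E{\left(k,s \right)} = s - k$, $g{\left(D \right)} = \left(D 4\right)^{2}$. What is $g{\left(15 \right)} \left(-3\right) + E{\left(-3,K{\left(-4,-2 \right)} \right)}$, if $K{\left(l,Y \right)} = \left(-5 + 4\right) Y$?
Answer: $-10795$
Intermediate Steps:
$g{\left(D \right)} = 16 D^{2}$ ($g{\left(D \right)} = \left(4 D\right)^{2} = 16 D^{2}$)
$K{\left(l,Y \right)} = - Y$
$g{\left(15 \right)} \left(-3\right) + E{\left(-3,K{\left(-4,-2 \right)} \right)} = 16 \cdot 15^{2} \left(-3\right) - -5 = 16 \cdot 225 \left(-3\right) + \left(2 + 3\right) = 3600 \left(-3\right) + 5 = -10800 + 5 = -10795$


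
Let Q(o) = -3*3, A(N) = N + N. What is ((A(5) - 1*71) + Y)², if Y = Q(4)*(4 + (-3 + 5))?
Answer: 13225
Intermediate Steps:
A(N) = 2*N
Q(o) = -9
Y = -54 (Y = -9*(4 + (-3 + 5)) = -9*(4 + 2) = -9*6 = -54)
((A(5) - 1*71) + Y)² = ((2*5 - 1*71) - 54)² = ((10 - 71) - 54)² = (-61 - 54)² = (-115)² = 13225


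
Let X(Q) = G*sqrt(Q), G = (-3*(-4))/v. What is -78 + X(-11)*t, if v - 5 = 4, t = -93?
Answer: -78 - 124*I*sqrt(11) ≈ -78.0 - 411.26*I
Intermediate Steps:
v = 9 (v = 5 + 4 = 9)
G = 4/3 (G = -3*(-4)/9 = 12*(1/9) = 4/3 ≈ 1.3333)
X(Q) = 4*sqrt(Q)/3
-78 + X(-11)*t = -78 + (4*sqrt(-11)/3)*(-93) = -78 + (4*(I*sqrt(11))/3)*(-93) = -78 + (4*I*sqrt(11)/3)*(-93) = -78 - 124*I*sqrt(11)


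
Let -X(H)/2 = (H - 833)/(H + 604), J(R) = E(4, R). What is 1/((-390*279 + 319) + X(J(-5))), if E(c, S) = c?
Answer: -304/32980435 ≈ -9.2176e-6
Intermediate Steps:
J(R) = 4
X(H) = -2*(-833 + H)/(604 + H) (X(H) = -2*(H - 833)/(H + 604) = -2*(-833 + H)/(604 + H))
1/((-390*279 + 319) + X(J(-5))) = 1/((-390*279 + 319) + 2*(833 - 1*4)/(604 + 4)) = 1/((-108810 + 319) + 2*(833 - 4)/608) = 1/(-108491 + 2*(1/608)*829) = 1/(-108491 + 829/304) = 1/(-32980435/304) = -304/32980435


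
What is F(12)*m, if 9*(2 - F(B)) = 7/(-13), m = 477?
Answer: 12773/13 ≈ 982.54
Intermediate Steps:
F(B) = 241/117 (F(B) = 2 - 7/(9*(-13)) = 2 - 7*(-1)/(9*13) = 2 - 1/9*(-7/13) = 2 + 7/117 = 241/117)
F(12)*m = (241/117)*477 = 12773/13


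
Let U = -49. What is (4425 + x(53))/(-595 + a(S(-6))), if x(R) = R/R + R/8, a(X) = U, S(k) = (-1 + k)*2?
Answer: -35461/5152 ≈ -6.8830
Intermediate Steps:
S(k) = -2 + 2*k
a(X) = -49
x(R) = 1 + R/8 (x(R) = 1 + R*(⅛) = 1 + R/8)
(4425 + x(53))/(-595 + a(S(-6))) = (4425 + (1 + (⅛)*53))/(-595 - 49) = (4425 + (1 + 53/8))/(-644) = (4425 + 61/8)*(-1/644) = (35461/8)*(-1/644) = -35461/5152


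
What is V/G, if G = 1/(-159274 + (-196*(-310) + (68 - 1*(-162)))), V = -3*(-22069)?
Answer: -6507088788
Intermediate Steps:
V = 66207
G = -1/98284 (G = 1/(-159274 + (60760 + (68 + 162))) = 1/(-159274 + (60760 + 230)) = 1/(-159274 + 60990) = 1/(-98284) = -1/98284 ≈ -1.0175e-5)
V/G = 66207/(-1/98284) = 66207*(-98284) = -6507088788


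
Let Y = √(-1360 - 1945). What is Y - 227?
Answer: -227 + I*√3305 ≈ -227.0 + 57.489*I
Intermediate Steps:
Y = I*√3305 (Y = √(-3305) = I*√3305 ≈ 57.489*I)
Y - 227 = I*√3305 - 227 = -227 + I*√3305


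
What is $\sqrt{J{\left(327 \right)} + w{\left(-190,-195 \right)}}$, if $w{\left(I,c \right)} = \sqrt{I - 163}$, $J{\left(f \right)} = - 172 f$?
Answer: $\sqrt{-56244 + i \sqrt{353}} \approx 0.0396 + 237.16 i$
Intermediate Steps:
$w{\left(I,c \right)} = \sqrt{-163 + I}$
$\sqrt{J{\left(327 \right)} + w{\left(-190,-195 \right)}} = \sqrt{\left(-172\right) 327 + \sqrt{-163 - 190}} = \sqrt{-56244 + \sqrt{-353}} = \sqrt{-56244 + i \sqrt{353}}$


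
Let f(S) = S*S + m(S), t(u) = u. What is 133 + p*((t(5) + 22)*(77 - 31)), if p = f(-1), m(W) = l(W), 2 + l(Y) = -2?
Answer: -3593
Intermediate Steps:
l(Y) = -4 (l(Y) = -2 - 2 = -4)
m(W) = -4
f(S) = -4 + S² (f(S) = S*S - 4 = S² - 4 = -4 + S²)
p = -3 (p = -4 + (-1)² = -4 + 1 = -3)
133 + p*((t(5) + 22)*(77 - 31)) = 133 - 3*(5 + 22)*(77 - 31) = 133 - 81*46 = 133 - 3*1242 = 133 - 3726 = -3593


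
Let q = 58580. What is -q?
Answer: -58580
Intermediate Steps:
-q = -1*58580 = -58580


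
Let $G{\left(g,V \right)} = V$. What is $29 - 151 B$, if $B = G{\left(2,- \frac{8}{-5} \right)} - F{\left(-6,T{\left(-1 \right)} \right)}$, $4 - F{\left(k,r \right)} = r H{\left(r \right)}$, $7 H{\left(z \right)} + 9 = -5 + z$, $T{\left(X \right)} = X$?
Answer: $\frac{2374}{35} \approx 67.829$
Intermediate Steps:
$H{\left(z \right)} = -2 + \frac{z}{7}$ ($H{\left(z \right)} = - \frac{9}{7} + \frac{-5 + z}{7} = - \frac{9}{7} + \left(- \frac{5}{7} + \frac{z}{7}\right) = -2 + \frac{z}{7}$)
$F{\left(k,r \right)} = 4 - r \left(-2 + \frac{r}{7}\right)$
$B = - \frac{9}{35}$ ($B = - \frac{8}{-5} - \left(4 - - \frac{-14 - 1}{7}\right) = \left(-8\right) \left(- \frac{1}{5}\right) - \left(4 - \left(- \frac{1}{7}\right) \left(-15\right)\right) = \frac{8}{5} - \left(4 - \frac{15}{7}\right) = \frac{8}{5} - \frac{13}{7} = - \frac{9}{35} \approx -0.25714$)
$29 - 151 B = 29 - - \frac{1359}{35} = 29 + \frac{1359}{35} = \frac{2374}{35}$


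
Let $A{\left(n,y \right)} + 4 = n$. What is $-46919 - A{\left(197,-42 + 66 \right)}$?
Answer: $-47112$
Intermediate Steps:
$A{\left(n,y \right)} = -4 + n$
$-46919 - A{\left(197,-42 + 66 \right)} = -46919 - \left(-4 + 197\right) = -46919 - 193 = -47112$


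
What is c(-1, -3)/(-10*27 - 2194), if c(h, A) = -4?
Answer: 1/616 ≈ 0.0016234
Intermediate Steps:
c(-1, -3)/(-10*27 - 2194) = -4/(-10*27 - 2194) = -4/(-270 - 2194) = -4/(-2464) = -4*(-1/2464) = 1/616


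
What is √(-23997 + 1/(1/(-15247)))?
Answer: 2*I*√9811 ≈ 198.1*I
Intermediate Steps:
√(-23997 + 1/(1/(-15247))) = √(-23997 + 1/(-1/15247)) = √(-23997 - 15247) = √(-39244) = 2*I*√9811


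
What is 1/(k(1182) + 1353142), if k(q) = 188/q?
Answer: 591/799707016 ≈ 7.3902e-7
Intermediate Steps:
1/(k(1182) + 1353142) = 1/(188/1182 + 1353142) = 1/(188*(1/1182) + 1353142) = 1/(94/591 + 1353142) = 1/(799707016/591) = 591/799707016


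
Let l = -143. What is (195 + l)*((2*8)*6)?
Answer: 4992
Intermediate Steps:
(195 + l)*((2*8)*6) = (195 - 143)*((2*8)*6) = 52*(16*6) = 52*96 = 4992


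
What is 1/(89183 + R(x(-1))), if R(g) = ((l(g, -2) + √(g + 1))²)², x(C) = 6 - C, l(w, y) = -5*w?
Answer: 51521/77491814012 + 43155*√2/309967256048 ≈ 8.6175e-7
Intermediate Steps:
R(g) = (√(1 + g) - 5*g)⁴ (R(g) = ((-5*g + √(g + 1))²)² = ((-5*g + √(1 + g))²)² = ((√(1 + g) - 5*g)²)² = (√(1 + g) - 5*g)⁴)
1/(89183 + R(x(-1))) = 1/(89183 + (-√(1 + (6 - 1*(-1))) + 5*(6 - 1*(-1)))⁴) = 1/(89183 + (-√(1 + (6 + 1)) + 5*(6 + 1))⁴) = 1/(89183 + (-√(1 + 7) + 5*7)⁴) = 1/(89183 + (-√8 + 35)⁴) = 1/(89183 + (-2*√2 + 35)⁴) = 1/(89183 + (35 - 2*√2)⁴)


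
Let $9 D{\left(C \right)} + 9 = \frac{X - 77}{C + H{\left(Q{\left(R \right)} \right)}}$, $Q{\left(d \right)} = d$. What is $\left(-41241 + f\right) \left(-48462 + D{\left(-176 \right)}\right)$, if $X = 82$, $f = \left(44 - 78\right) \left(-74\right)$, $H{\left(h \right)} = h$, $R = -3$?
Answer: $\frac{3023411700050}{1611} \approx 1.8767 \cdot 10^{9}$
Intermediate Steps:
$f = 2516$ ($f = \left(-34\right) \left(-74\right) = 2516$)
$D{\left(C \right)} = -1 + \frac{5}{9 \left(-3 + C\right)}$ ($D{\left(C \right)} = -1 + \frac{\left(82 - 77\right) \frac{1}{C - 3}}{9} = -1 + \frac{5 \frac{1}{-3 + C}}{9} = -1 + \frac{5}{9 \left(-3 + C\right)}$)
$\left(-41241 + f\right) \left(-48462 + D{\left(-176 \right)}\right) = \left(-41241 + 2516\right) \left(-48462 + \frac{\frac{32}{9} - -176}{-3 - 176}\right) = - 38725 \left(-48462 + \frac{\frac{32}{9} + 176}{-179}\right) = - 38725 \left(-48462 - \frac{1616}{1611}\right) = \left(-38725\right) \left(- \frac{78073898}{1611}\right) = \frac{3023411700050}{1611}$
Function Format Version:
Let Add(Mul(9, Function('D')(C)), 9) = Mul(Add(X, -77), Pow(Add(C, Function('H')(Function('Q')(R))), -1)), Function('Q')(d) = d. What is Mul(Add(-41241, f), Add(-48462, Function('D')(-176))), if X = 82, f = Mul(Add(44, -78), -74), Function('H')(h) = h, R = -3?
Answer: Rational(3023411700050, 1611) ≈ 1.8767e+9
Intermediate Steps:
f = 2516 (f = Mul(-34, -74) = 2516)
Function('D')(C) = Add(-1, Mul(Rational(5, 9), Pow(Add(-3, C), -1))) (Function('D')(C) = Add(-1, Mul(Rational(1, 9), Mul(Add(82, -77), Pow(Add(C, -3), -1)))) = Add(-1, Mul(Rational(1, 9), Mul(5, Pow(Add(-3, C), -1)))) = Add(-1, Mul(Rational(5, 9), Pow(Add(-3, C), -1))))
Mul(Add(-41241, f), Add(-48462, Function('D')(-176))) = Mul(Add(-41241, 2516), Add(-48462, Mul(Pow(Add(-3, -176), -1), Add(Rational(32, 9), Mul(-1, -176))))) = Mul(-38725, Add(-48462, Mul(Pow(-179, -1), Add(Rational(32, 9), 176)))) = Mul(-38725, Add(-48462, Mul(Rational(-1, 179), Rational(1616, 9)))) = Mul(-38725, Add(-48462, Rational(-1616, 1611))) = Mul(-38725, Rational(-78073898, 1611)) = Rational(3023411700050, 1611)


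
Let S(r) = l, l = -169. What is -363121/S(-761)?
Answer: 363121/169 ≈ 2148.6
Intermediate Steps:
S(r) = -169
-363121/S(-761) = -363121/(-169) = -363121*(-1/169) = 363121/169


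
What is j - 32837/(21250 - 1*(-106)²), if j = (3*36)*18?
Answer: 19434379/10014 ≈ 1940.7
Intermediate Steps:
j = 1944 (j = 108*18 = 1944)
j - 32837/(21250 - 1*(-106)²) = 1944 - 32837/(21250 - 1*(-106)²) = 1944 - 32837/(21250 - 1*11236) = 1944 - 32837/(21250 - 11236) = 1944 - 32837/10014 = 19434379/10014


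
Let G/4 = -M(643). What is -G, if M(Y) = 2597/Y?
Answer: 10388/643 ≈ 16.156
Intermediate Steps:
G = -10388/643 (G = 4*(-2597/643) = -10388/643 ≈ -16.156)
-G = -1*(-10388/643) = 10388/643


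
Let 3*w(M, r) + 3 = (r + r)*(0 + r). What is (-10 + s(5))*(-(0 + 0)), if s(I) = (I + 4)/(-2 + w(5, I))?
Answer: 0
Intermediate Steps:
w(M, r) = -1 + 2*r**2/3 (w(M, r) = -1 + ((r + r)*(0 + r))/3 = -1 + ((2*r)*r)/3 = -1 + (2*r**2)/3 = -1 + 2*r**2/3)
s(I) = (4 + I)/(-3 + 2*I**2/3) (s(I) = (I + 4)/(-2 + (-1 + 2*I**2/3)) = (4 + I)/(-3 + 2*I**2/3))
(-10 + s(5))*(-(0 + 0)) = (-10 + 3*(4 + 5)/(-9 + 2*5**2))*(-(0 + 0)) = (-10 + 3*9/(-9 + 2*25))*(-1*0) = (-10 + 3*9/(-9 + 50))*0 = (-10 + 3*9/41)*0 = (-10 + 3*(1/41)*9)*0 = (-10 + 27/41)*0 = -383/41*0 = 0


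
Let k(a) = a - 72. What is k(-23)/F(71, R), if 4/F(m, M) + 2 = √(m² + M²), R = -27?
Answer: 95/2 - 95*√5770/4 ≈ -1756.6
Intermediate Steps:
F(m, M) = 4/(-2 + √(M² + m²)) (F(m, M) = 4/(-2 + √(m² + M²)) = 4/(-2 + √(M² + m²)))
k(a) = -72 + a
k(-23)/F(71, R) = (-72 - 23)/((4/(-2 + √((-27)² + 71²)))) = -(-95/2 + 95*√(729 + 5041)/4) = -(-95/2 + 95*√5770/4) = -95*(-½ + √5770/4) = 95/2 - 95*√5770/4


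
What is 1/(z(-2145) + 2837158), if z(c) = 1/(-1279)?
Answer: 1279/3628725081 ≈ 3.5247e-7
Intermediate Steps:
z(c) = -1/1279
1/(z(-2145) + 2837158) = 1/(-1/1279 + 2837158) = 1/(3628725081/1279) = 1279/3628725081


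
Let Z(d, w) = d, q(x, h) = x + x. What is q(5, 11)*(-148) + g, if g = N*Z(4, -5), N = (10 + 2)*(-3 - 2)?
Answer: -1720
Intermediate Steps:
q(x, h) = 2*x
N = -60 (N = 12*(-5) = -60)
g = -240 (g = -60*4 = -240)
q(5, 11)*(-148) + g = (2*5)*(-148) - 240 = 10*(-148) - 240 = -1480 - 240 = -1720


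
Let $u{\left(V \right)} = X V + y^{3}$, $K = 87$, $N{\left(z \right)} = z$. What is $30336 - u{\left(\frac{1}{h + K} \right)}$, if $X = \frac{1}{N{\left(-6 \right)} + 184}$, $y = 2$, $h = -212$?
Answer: $\frac{674798001}{22250} \approx 30328.0$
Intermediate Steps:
$X = \frac{1}{178}$ ($X = \frac{1}{-6 + 184} = \frac{1}{178} \approx 0.005618$)
$u{\left(V \right)} = 8 + \frac{V}{178}$ ($u{\left(V \right)} = \frac{V}{178} + 2^{3} = \frac{V}{178} + 8 = 8 + \frac{V}{178}$)
$30336 - u{\left(\frac{1}{h + K} \right)} = 30336 - \left(8 + \frac{1}{178 \left(-212 + 87\right)}\right) = 30336 - \left(8 + \frac{1}{178 \left(-125\right)}\right) = 30336 - \left(8 + \frac{1}{178} \left(- \frac{1}{125}\right)\right) = 30336 - \left(8 - \frac{1}{22250}\right) = 30336 - \frac{177999}{22250} = \frac{674798001}{22250}$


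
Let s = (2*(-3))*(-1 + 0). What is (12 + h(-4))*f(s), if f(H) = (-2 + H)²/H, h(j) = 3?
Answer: 40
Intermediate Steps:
s = 6 (s = -6*(-1) = 6)
f(H) = (-2 + H)²/H
(12 + h(-4))*f(s) = (12 + 3)*((-2 + 6)²/6) = 15*((⅙)*4²) = 15*((⅙)*16) = 15*(8/3) = 40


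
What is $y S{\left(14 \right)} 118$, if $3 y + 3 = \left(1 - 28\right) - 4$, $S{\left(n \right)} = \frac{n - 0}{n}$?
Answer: $- \frac{4012}{3} \approx -1337.3$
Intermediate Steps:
$S{\left(n \right)} = 1$ ($S{\left(n \right)} = \frac{n + 0}{n} = \frac{n}{n} = 1$)
$y = - \frac{34}{3}$ ($y = -1 + \frac{\left(1 - 28\right) - 4}{3} = -1 + \frac{-27 - 4}{3} = -1 + \frac{1}{3} \left(-31\right) = -1 - \frac{31}{3} = - \frac{34}{3} \approx -11.333$)
$y S{\left(14 \right)} 118 = \left(- \frac{34}{3}\right) 1 \cdot 118 = \left(- \frac{34}{3}\right) 118 = - \frac{4012}{3}$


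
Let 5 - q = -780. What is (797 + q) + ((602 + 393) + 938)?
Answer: 3515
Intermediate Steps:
q = 785 (q = 5 - 1*(-780) = 5 + 780 = 785)
(797 + q) + ((602 + 393) + 938) = (797 + 785) + ((602 + 393) + 938) = 1582 + (995 + 938) = 1582 + 1933 = 3515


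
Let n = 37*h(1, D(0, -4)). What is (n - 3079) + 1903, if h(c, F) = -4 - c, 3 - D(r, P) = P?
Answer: -1361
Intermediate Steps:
D(r, P) = 3 - P
n = -185 (n = 37*(-4 - 1*1) = 37*(-4 - 1) = 37*(-5) = -185)
(n - 3079) + 1903 = (-185 - 3079) + 1903 = -3264 + 1903 = -1361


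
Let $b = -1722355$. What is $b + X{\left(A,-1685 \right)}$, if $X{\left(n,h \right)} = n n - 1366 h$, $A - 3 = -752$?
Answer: $1140356$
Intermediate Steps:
$A = -749$ ($A = 3 - 752 = -749$)
$X{\left(n,h \right)} = n^{2} - 1366 h$
$b + X{\left(A,-1685 \right)} = -1722355 + \left(\left(-749\right)^{2} - -2301710\right) = -1722355 + \left(561001 + 2301710\right) = -1722355 + 2862711 = 1140356$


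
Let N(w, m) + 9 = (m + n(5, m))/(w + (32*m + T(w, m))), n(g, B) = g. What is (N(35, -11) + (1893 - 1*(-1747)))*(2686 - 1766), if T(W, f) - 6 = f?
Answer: 23383760/7 ≈ 3.3405e+6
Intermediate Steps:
T(W, f) = 6 + f
N(w, m) = -9 + (5 + m)/(6 + w + 33*m) (N(w, m) = -9 + (m + 5)/(w + (32*m + (6 + m))) = -9 + (5 + m)/(w + (6 + 33*m)) = -9 + (5 + m)/(6 + w + 33*m))
(N(35, -11) + (1893 - 1*(-1747)))*(2686 - 1766) = ((-49 - 296*(-11) - 9*35)/(6 + 35 + 33*(-11)) + (1893 - 1*(-1747)))*(2686 - 1766) = ((-49 + 3256 - 315)/(6 + 35 - 363) + (1893 + 1747))*920 = (2892/(-322) + 3640)*920 = (-1/322*2892 + 3640)*920 = (-1446/161 + 3640)*920 = (584594/161)*920 = 23383760/7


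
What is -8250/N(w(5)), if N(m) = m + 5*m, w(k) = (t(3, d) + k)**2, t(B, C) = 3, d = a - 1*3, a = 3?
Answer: -1375/64 ≈ -21.484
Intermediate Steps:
d = 0 (d = 3 - 1*3 = 3 - 3 = 0)
w(k) = (3 + k)**2
N(m) = 6*m
-8250/N(w(5)) = -8250*1/(6*(3 + 5)**2) = -8250/(6*8**2) = -8250/(6*64) = -8250/384 = -8250*1/384 = -1375/64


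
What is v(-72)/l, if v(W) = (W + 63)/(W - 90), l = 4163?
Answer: 1/74934 ≈ 1.3345e-5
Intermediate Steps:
v(W) = (63 + W)/(-90 + W)
v(-72)/l = ((63 - 72)/(-90 - 72))/4163 = (-9/(-162))*(1/4163) = -1/162*(-9)*(1/4163) = (1/18)*(1/4163) = 1/74934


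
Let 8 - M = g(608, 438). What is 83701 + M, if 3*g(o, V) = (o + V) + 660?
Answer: 249421/3 ≈ 83140.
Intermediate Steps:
g(o, V) = 220 + V/3 + o/3 (g(o, V) = ((o + V) + 660)/3 = ((V + o) + 660)/3 = (660 + V + o)/3 = 220 + V/3 + o/3)
M = -1682/3 (M = 8 - (220 + (1/3)*438 + (1/3)*608) = 8 - (220 + 146 + 608/3) = 8 - 1*1706/3 = 8 - 1706/3 = -1682/3 ≈ -560.67)
83701 + M = 83701 - 1682/3 = 249421/3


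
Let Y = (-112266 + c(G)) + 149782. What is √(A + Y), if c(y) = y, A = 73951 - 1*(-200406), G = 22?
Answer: 3*√34655 ≈ 558.48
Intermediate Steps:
A = 274357 (A = 73951 + 200406 = 274357)
Y = 37538 (Y = (-112266 + 22) + 149782 = -112244 + 149782 = 37538)
√(A + Y) = √(274357 + 37538) = √311895 = 3*√34655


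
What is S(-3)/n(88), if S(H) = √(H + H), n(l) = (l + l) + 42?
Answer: I*√6/218 ≈ 0.011236*I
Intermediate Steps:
n(l) = 42 + 2*l (n(l) = 2*l + 42 = 42 + 2*l)
S(H) = √2*√H (S(H) = √(2*H) = √2*√H)
S(-3)/n(88) = (√2*√(-3))/(42 + 2*88) = (√2*(I*√3))/(42 + 176) = (I*√6)/218 = (I*√6)*(1/218) = I*√6/218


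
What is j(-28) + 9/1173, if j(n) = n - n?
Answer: 3/391 ≈ 0.0076726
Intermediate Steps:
j(n) = 0
j(-28) + 9/1173 = 0 + 9/1173 = 0 + (1/1173)*9 = 0 + 3/391 = 3/391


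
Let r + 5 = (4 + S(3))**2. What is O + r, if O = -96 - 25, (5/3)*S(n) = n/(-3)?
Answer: -2861/25 ≈ -114.44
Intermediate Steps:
S(n) = -n/5 (S(n) = 3*(n/(-3))/5 = 3*(n*(-1/3))/5 = 3*(-n/3)/5 = -n/5)
r = 164/25 (r = -5 + (4 - 1/5*3)**2 = -5 + (4 - 3/5)**2 = -5 + (17/5)**2 = -5 + 289/25 = 164/25 ≈ 6.5600)
O = -121
O + r = -121 + 164/25 = -2861/25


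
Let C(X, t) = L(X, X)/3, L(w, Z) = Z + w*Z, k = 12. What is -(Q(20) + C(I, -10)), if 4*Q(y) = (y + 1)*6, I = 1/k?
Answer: -13621/432 ≈ -31.530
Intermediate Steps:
L(w, Z) = Z + Z*w
I = 1/12 ≈ 0.083333
C(X, t) = X*(1 + X)/3 (C(X, t) = (X*(1 + X))/3 = (X*(1 + X))*(⅓) = X*(1 + X)/3)
Q(y) = 3/2 + 3*y/2 (Q(y) = ((y + 1)*6)/4 = ((1 + y)*6)/4 = (6 + 6*y)/4 = 3/2 + 3*y/2)
-(Q(20) + C(I, -10)) = -((3/2 + (3/2)*20) + (⅓)*(1/12)*(1 + 1/12)) = -((3/2 + 30) + (⅓)*(1/12)*(13/12)) = -(63/2 + 13/432) = -1*13621/432 = -13621/432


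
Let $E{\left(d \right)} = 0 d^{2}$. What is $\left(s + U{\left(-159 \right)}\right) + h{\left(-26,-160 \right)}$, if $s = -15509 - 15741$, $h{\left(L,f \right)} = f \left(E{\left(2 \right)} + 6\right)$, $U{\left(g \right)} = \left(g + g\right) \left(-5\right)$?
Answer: $-30620$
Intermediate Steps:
$U{\left(g \right)} = - 10 g$ ($U{\left(g \right)} = 2 g \left(-5\right) = - 10 g$)
$E{\left(d \right)} = 0$
$h{\left(L,f \right)} = 6 f$ ($h{\left(L,f \right)} = f \left(0 + 6\right) = f 6 = 6 f$)
$s = -31250$
$\left(s + U{\left(-159 \right)}\right) + h{\left(-26,-160 \right)} = \left(-31250 - -1590\right) + 6 \left(-160\right) = \left(-31250 + 1590\right) - 960 = -29660 - 960 = -30620$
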